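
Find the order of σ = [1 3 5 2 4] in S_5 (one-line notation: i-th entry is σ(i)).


Cycle decomposition: (2 3 5 4)
Cycle lengths: 4
Order = lcm(4) = 4

ord(σ) = 4


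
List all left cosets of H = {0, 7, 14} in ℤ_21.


H = {0, 7, 14}, |H| = 3
Number of cosets = |G|/|H| = 21/3 = 7
0 + H = {0, 7, 14}
1 + H = {1, 8, 15}
2 + H = {2, 9, 16}
3 + H = {3, 10, 17}
4 + H = {4, 11, 18}
5 + H = {5, 12, 19}
6 + H = {6, 13, 20}

Cosets: 0+H={0,7,14}; 1+H={1,8,15}; 2+H={2,9,16}; 3+H={3,10,17}; 4+H={4,11,18}; 5+H={5,12,19}; 6+H={6,13,20}


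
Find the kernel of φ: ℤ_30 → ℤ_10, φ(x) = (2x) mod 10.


Kernel = preimage of identity
ker(φ) = {x ∈ ℤ_30 : 2x ≡ 0 (mod 10)}. Since 10 | 30, φ is well-defined. The kernel is the cyclic subgroup ⟨5⟩ of ℤ_30 (order 6), i.e. {0, 5, 10, 15, 20, 25}

ker(φ) = {0, 5, 10, 15, 20, 25}


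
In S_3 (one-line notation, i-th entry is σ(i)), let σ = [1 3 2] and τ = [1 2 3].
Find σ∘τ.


σ∘τ: apply τ first, then σ
1 →τ 1 →σ 1
2 →τ 2 →σ 3
3 →τ 3 →σ 2

σ∘τ = [1 3 2]


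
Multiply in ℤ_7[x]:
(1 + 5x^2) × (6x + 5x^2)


Expand and collect like terms; reduce coefficients mod 7:
x^0: 1·0 = 0 ≡ 0 (mod 7)
x^1: 1·6 + 0·0 = 6 ≡ 6 (mod 7)
x^2: 1·5 + 0·6 + 5·0 = 5 ≡ 5 (mod 7)
x^3: 0·5 + 5·6 = 30 ≡ 2 (mod 7)
x^4: 5·5 = 25 ≡ 4 (mod 7)
Result: 6x + 5x^2 + 2x^3 + 4x^4

f · g = 6x + 5x^2 + 2x^3 + 4x^4


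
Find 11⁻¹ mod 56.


Use the extended Euclidean algorithm to write 1 = 11·s + 56·t; then s mod 56 is the inverse.
Euclidean algorithm:
  11 = 0·56 + 11
  56 = 5·11 + 1
  11 = 11·1 + 0
gcd(11,56) = 1
Back-substitution gives: 11·(-5) + 56·(1) = 1
So 11⁻¹ ≡ -5 ≡ 51 (mod 56)
Check: 11 × 51 = 561 ≡ 1 (mod 56) ✓

11⁻¹ ≡ 51 (mod 56)


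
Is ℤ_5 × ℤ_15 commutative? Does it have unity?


Direct product ring; commutative with unity (1,1); but (1,0)·(0,1) = (0,0) gives zero divisors, so not an integral domain
Commutative: Yes
Integral domain: No
Has unity: Yes

ℤ_5 × ℤ_15: Commutative=Yes, Unity=Yes


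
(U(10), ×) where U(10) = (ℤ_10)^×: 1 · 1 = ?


Operation: multiplication mod 10
1 · 1 = (a × b) mod 10 with a = 1, b = 1

1 · 1 = 1


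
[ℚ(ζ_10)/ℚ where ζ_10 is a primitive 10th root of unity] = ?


[ℚ(ζ_n):ℚ] = deg Φ_n(x) = φ(n). Here φ(10) = 4

[ℚ(ζ_10)/ℚ where ζ_10 is a primitive 10th root of unity] = 4


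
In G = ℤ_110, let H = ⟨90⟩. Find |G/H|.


|⟨90⟩| = n / gcd(90, 110) = 110 / 10 = 11
H is normal (ℤ_110 is abelian).
|G/H| = |G| / |H| = 110 / 11 = 10

|G/H| = 10


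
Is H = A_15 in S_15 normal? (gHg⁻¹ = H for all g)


H = A_15 in S_15
A_15 has index 2 in S_15, and every subgroup of index 2 is normal

Yes, normal subgroup


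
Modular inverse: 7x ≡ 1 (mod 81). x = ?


Use the extended Euclidean algorithm to write 1 = 7·s + 81·t; then s mod 81 is the inverse.
Euclidean algorithm:
  7 = 0·81 + 7
  81 = 11·7 + 4
  7 = 1·4 + 3
  4 = 1·3 + 1
  3 = 3·1 + 0
gcd(7,81) = 1
Back-substitution gives: 7·(-23) + 81·(2) = 1
So 7⁻¹ ≡ -23 ≡ 58 (mod 81)
Check: 7 × 58 = 406 ≡ 1 (mod 81) ✓

7⁻¹ ≡ 58 (mod 81)


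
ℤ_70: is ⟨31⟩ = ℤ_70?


g generates ℤ_n iff gcd(g, n) = 1
gcd(31, 70) = 1
Since gcd = 1, 31 is a generator.

Yes, 31 generates ℤ_70


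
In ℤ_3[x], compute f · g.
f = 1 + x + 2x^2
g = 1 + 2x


Expand and collect like terms; reduce coefficients mod 3:
x^0: 1·1 = 1 ≡ 1 (mod 3)
x^1: 1·2 + 1·1 = 3 ≡ 0 (mod 3)
x^2: 1·2 + 2·1 = 4 ≡ 1 (mod 3)
x^3: 2·2 = 4 ≡ 1 (mod 3)
Result: 1 + x^2 + x^3

f · g = 1 + x^2 + x^3


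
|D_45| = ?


|D_n| = 2n (n rotations and n reflections)
|D_45| = 2×45 = 90

|D_45| = 90


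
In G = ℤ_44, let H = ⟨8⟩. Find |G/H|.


|⟨8⟩| = n / gcd(8, 44) = 44 / 4 = 11
H is normal (ℤ_44 is abelian).
|G/H| = |G| / |H| = 44 / 11 = 4

|G/H| = 4


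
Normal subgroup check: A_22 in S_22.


H = A_22 in S_22
A_22 has index 2 in S_22, and every subgroup of index 2 is normal

Yes, normal subgroup


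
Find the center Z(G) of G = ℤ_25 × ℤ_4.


Z(G) = {g ∈ G | gx = xg for all x ∈ G}
Direct product of abelian groups is abelian, so Z(G) = G

Z(ℤ_25 × ℤ_4) = ℤ_25 × ℤ_4


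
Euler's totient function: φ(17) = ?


φ(n) = count of k ∈ {1,...,n} with gcd(k,n)=1
Coprimes to 17: {1, 2, 3, 4, 5, 6, 7, 8, 9, 10, 11, 12, 13, 14, 15, 16}
Count: 16

φ(17) = 16


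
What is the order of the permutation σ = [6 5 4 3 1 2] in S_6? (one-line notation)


Cycle decomposition: (1 6 2 5) (3 4)
Cycle lengths: 4, 2
Order = lcm(4, 2) = 4

ord(σ) = 4


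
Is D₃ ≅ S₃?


Comparing D₃ and S₃:
Both are the unique non-abelian group of order 6

Yes, D₃ ≅ S₃


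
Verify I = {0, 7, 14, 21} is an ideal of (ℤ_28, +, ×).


Check ideal conditions for I = {0, 7, 14, 21} in ℤ_28:
(1) I is an additive subgroup? Yes
(2) For r ∈ ℤ_28 and a ∈ I: r·a ∈ I? Yes

Yes, I is an ideal of ℤ_28


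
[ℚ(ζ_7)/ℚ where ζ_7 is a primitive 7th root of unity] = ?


[ℚ(ζ_n):ℚ] = deg Φ_n(x) = φ(n). Here φ(7) = 6

[ℚ(ζ_7)/ℚ where ζ_7 is a primitive 7th root of unity] = 6


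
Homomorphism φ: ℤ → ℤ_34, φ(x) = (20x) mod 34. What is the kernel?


Kernel = preimage of identity
ker(φ) = {x ∈ ℤ : 20x ≡ 0 (mod 34)}. gcd(20,34) = 2, so 20x ≡ 0 (mod 34) ⟺ x ≡ 0 (mod 34/2 = 17). Hence ker(φ) = 17ℤ

ker(φ) = 17ℤ


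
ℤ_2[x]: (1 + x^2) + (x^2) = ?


Add coefficients mod 2:
x^0: 1 + 0 = 1 (mod 2)
x^1: 0 + 0 = 0 (mod 2)
x^2: 1 + 1 = 0 (mod 2)
Result: 1

f + g = 1


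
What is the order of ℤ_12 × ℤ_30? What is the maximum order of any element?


|ℤ_12 × ℤ_30| = 12 × 30 = 360
Max element order = lcm(12,30) = 60
Cyclic? No (gcd=6)

|ℤ_12×ℤ_30| = 360, max element order = 60


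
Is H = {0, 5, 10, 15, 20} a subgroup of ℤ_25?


Subgroup test for H = {0, 5, 10, 15, 20} in (ℤ_25, +):
(1) 0 ∈ H? Yes
(2) Closure: for all a,b ∈ H, (a+b) mod 25 ∈ H? Yes
(3) Inverses: for all a ∈ H, -a mod 25 ∈ H? Yes

Yes, H is a subgroup of ℤ_25


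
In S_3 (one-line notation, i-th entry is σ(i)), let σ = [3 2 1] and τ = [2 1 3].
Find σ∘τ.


σ∘τ: apply τ first, then σ
1 →τ 2 →σ 2
2 →τ 1 →σ 3
3 →τ 3 →σ 1

σ∘τ = [2 3 1]


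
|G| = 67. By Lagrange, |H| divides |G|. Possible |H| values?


Lagrange's theorem: |H| divides |G|
|G| = 67
Divisors of 67: 1, 67

Possible subgroup orders: {1, 67}


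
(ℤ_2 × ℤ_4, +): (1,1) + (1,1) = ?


Operation: componentwise addition mod (2, 4)
(1,1) + (1,1) = ((a₁+b₁) mod 2, (a₂+b₂) mod 4) with a = (1,1), b = (1,1)

(1,1) + (1,1) = (0,2)


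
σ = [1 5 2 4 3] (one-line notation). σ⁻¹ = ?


To find σ⁻¹, swap domain and range:
σ(1) = 1 → σ⁻¹(1) = 1
σ(2) = 5 → σ⁻¹(5) = 2
σ(3) = 2 → σ⁻¹(2) = 3
σ(4) = 4 → σ⁻¹(4) = 4
σ(5) = 3 → σ⁻¹(3) = 5

σ⁻¹ = [1 3 5 4 2]


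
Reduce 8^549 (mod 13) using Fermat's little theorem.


Fermat's little theorem: if p is prime and gcd(a,p)=1, then a^(p-1) ≡ 1 (mod p)
p = 13 is prime, gcd(8,13) = 1
Reduce exponent: 549 mod 12 = 9
So 8^549 ≡ 8^9 (mod 13)
8^9 mod 13 = 8

8^549 ≡ 8 (mod 13)


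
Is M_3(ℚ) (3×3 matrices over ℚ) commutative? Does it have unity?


Matrix multiplication is non-commutative for n ≥ 2; the identity matrix I is the unity; singular matrices give zero divisors, so not an integral domain
Commutative: No
Integral domain: No
Has unity: Yes

M_3(ℚ) (3×3 matrices over ℚ): Commutative=No, Unity=Yes


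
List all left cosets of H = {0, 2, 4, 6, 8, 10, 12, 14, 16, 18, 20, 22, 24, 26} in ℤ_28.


H = {0, 2, 4, 6, 8, 10, 12, 14, 16, 18, 20, 22, 24, 26}, |H| = 14
Number of cosets = |G|/|H| = 28/14 = 2
0 + H = {0, 2, 4, 6, 8, 10, 12, 14, 16, 18, 20, 22, 24, 26}
1 + H = {1, 3, 5, 7, 9, 11, 13, 15, 17, 19, 21, 23, 25, 27}

Cosets: 0+H={0,2,4,6,8,10,12,14,16,18,20,22,24,26}; 1+H={1,3,5,7,9,11,13,15,17,19,21,23,25,27}


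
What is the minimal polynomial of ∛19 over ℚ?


∛19 satisfies x³ - 19 = 0, irreducible over ℚ (no rational root; 19 is not a perfect cube)

Minimal polynomial: x³ - 19


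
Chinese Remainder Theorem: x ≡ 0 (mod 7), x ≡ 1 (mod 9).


m₁ = 7, m₂ = 9, gcd = 1, so CRT applies. M = m₁·m₂ = 63
Let M₁ = M/m₁ = 9, M₂ = M/m₂ = 7
Find y₁ ≡ M₁⁻¹ (mod m₁): 9⁻¹ ≡ 4 (mod 7)
Find y₂ ≡ M₂⁻¹ (mod m₂): 7⁻¹ ≡ 4 (mod 9)
x = a₁·M₁·y₁ + a₂·M₂·y₂ = 0·9·4 + 1·7·4 = 28
Reduce mod 63: x ≡ 28
Check: 28 mod 7 = 0 ✓, 28 mod 9 = 1 ✓

x ≡ 28 (mod 63)


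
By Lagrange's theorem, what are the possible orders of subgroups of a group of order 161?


Lagrange's theorem: |H| divides |G|
|G| = 161
Divisors of 161: 1, 7, 23, 161

Possible subgroup orders: {1, 7, 23, 161}


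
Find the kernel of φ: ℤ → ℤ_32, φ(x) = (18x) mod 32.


Kernel = preimage of identity
ker(φ) = {x ∈ ℤ : 18x ≡ 0 (mod 32)}. gcd(18,32) = 2, so 18x ≡ 0 (mod 32) ⟺ x ≡ 0 (mod 32/2 = 16). Hence ker(φ) = 16ℤ

ker(φ) = 16ℤ


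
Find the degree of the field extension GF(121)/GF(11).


GF(121) = GF(11^2), so the extension degree is 2

[GF(121)/GF(11)] = 2


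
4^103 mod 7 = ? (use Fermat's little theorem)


Fermat's little theorem: if p is prime and gcd(a,p)=1, then a^(p-1) ≡ 1 (mod p)
p = 7 is prime, gcd(4,7) = 1
Reduce exponent: 103 mod 6 = 1
So 4^103 ≡ 4^1 (mod 7)
4^1 mod 7 = 4

4^103 ≡ 4 (mod 7)


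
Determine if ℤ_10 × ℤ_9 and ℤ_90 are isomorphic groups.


Comparing ℤ_10 × ℤ_9 and ℤ_90:
gcd(10,9) = 1, so ℤ_10 × ℤ_9 ≅ ℤ_90 (CRT)

Yes, ℤ_10 × ℤ_9 ≅ ℤ_90


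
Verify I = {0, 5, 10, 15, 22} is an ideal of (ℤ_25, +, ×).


Check ideal conditions for I = {0, 5, 10, 15, 22} in ℤ_25:
(1) I is an additive subgroup? No
(2) For r ∈ ℤ_25 and a ∈ I: r·a ∈ I? No  [counterexample: r=2, a=10, r·a mod 25 = 20 ∉ I]

No, I is not an ideal of ℤ_25


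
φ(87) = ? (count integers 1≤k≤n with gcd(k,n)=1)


Factor n: 87 = 3 × 29
φ(n) = n · ∏(1 - 1/p) over distinct primes p | n
φ(87) = 87 · (1 - 1/3) · (1 - 1/29) = 56

φ(87) = 56


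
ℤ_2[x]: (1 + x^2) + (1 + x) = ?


Add coefficients mod 2:
x^0: 1 + 1 = 0 (mod 2)
x^1: 0 + 1 = 1 (mod 2)
x^2: 1 + 0 = 1 (mod 2)
Result: x + x^2

f + g = x + x^2


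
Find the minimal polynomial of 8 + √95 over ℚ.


Let α = 8 + √95. Then α - 8 = √95, so (α - 8)² = 95, giving α² - 16α - 31 = 0. Degree 2 and α ∉ ℚ, so this is the minimal polynomial.

Minimal polynomial: x² - 16x - 31


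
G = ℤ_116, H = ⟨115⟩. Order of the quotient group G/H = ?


|⟨115⟩| = n / gcd(115, 116) = 116 / 1 = 116
H is normal (ℤ_116 is abelian).
|G/H| = |G| / |H| = 116 / 116 = 1

|G/H| = 1


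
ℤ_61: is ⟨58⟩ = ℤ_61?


g generates ℤ_n iff gcd(g, n) = 1
gcd(58, 61) = 1
Since gcd = 1, 58 is a generator.

Yes, 58 generates ℤ_61


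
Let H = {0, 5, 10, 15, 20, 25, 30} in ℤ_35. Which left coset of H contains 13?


13 + H = {13 + h (mod 35) : h ∈ H}
13+0=13, 13+5=18, 13+10=23, 13+15=28, 13+20=33, 13+25=3, 13+30=8
13 + H = {3, 8, 13, 18, 23, 28, 33} = 3 + H

13 + H = {3, 8, 13, 18, 23, 28, 33}


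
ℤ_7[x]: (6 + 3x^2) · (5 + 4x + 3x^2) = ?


Expand and collect like terms; reduce coefficients mod 7:
x^0: 6·5 = 30 ≡ 2 (mod 7)
x^1: 6·4 + 0·5 = 24 ≡ 3 (mod 7)
x^2: 6·3 + 0·4 + 3·5 = 33 ≡ 5 (mod 7)
x^3: 0·3 + 3·4 = 12 ≡ 5 (mod 7)
x^4: 3·3 = 9 ≡ 2 (mod 7)
Result: 2 + 3x + 5x^2 + 5x^3 + 2x^4

f · g = 2 + 3x + 5x^2 + 5x^3 + 2x^4


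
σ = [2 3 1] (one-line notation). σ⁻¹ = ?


To find σ⁻¹, swap domain and range:
σ(1) = 2 → σ⁻¹(2) = 1
σ(2) = 3 → σ⁻¹(3) = 2
σ(3) = 1 → σ⁻¹(1) = 3

σ⁻¹ = [3 1 2]


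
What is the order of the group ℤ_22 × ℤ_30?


|A × B| = |A| · |B|
|ℤ_22 × ℤ_30| = 22 × 30 = 660

|ℤ_22 × ℤ_30| = 660


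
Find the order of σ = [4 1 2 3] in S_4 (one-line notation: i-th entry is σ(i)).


Cycle decomposition: (1 4 3 2)
Cycle lengths: 4
Order = lcm(4) = 4

ord(σ) = 4


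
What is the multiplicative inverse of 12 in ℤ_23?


Use the extended Euclidean algorithm to write 1 = 12·s + 23·t; then s mod 23 is the inverse.
Euclidean algorithm:
  12 = 0·23 + 12
  23 = 1·12 + 11
  12 = 1·11 + 1
  11 = 11·1 + 0
gcd(12,23) = 1
Back-substitution gives: 12·(2) + 23·(-1) = 1
So 12⁻¹ ≡ 2 ≡ 2 (mod 23)
Check: 12 × 2 = 24 ≡ 1 (mod 23) ✓

12⁻¹ ≡ 2 (mod 23)


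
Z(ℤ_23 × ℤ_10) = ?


Z(G) = {g ∈ G | gx = xg for all x ∈ G}
Direct product of abelian groups is abelian, so Z(G) = G

Z(ℤ_23 × ℤ_10) = ℤ_23 × ℤ_10


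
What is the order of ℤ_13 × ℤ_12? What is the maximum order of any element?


|ℤ_13 × ℤ_12| = 13 × 12 = 156
Max element order = lcm(13,12) = 156
Cyclic? Yes (gcd=1)

|ℤ_13×ℤ_12| = 156, max element order = 156


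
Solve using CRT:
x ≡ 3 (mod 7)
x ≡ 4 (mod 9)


m₁ = 7, m₂ = 9, gcd = 1, so CRT applies. M = m₁·m₂ = 63
Let M₁ = M/m₁ = 9, M₂ = M/m₂ = 7
Find y₁ ≡ M₁⁻¹ (mod m₁): 9⁻¹ ≡ 4 (mod 7)
Find y₂ ≡ M₂⁻¹ (mod m₂): 7⁻¹ ≡ 4 (mod 9)
x = a₁·M₁·y₁ + a₂·M₂·y₂ = 3·9·4 + 4·7·4 = 220
Reduce mod 63: x ≡ 31
Check: 31 mod 7 = 3 ✓, 31 mod 9 = 4 ✓

x ≡ 31 (mod 63)


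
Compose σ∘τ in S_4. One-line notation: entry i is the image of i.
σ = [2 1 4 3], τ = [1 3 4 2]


σ∘τ: apply τ first, then σ
1 →τ 1 →σ 2
2 →τ 3 →σ 4
3 →τ 4 →σ 3
4 →τ 2 →σ 1

σ∘τ = [2 4 3 1]


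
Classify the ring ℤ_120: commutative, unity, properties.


ℤ_120 is a commutative ring with unity 1; 120 = 2×60 is composite, so 2·60 ≡ 0 gives zero divisors (not an integral domain)
Commutative: Yes
Integral domain: No
Has unity: Yes

ℤ_120: Commutative=Yes, Unity=Yes


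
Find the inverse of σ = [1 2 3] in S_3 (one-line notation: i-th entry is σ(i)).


To find σ⁻¹, swap domain and range:
σ(1) = 1 → σ⁻¹(1) = 1
σ(2) = 2 → σ⁻¹(2) = 2
σ(3) = 3 → σ⁻¹(3) = 3

σ⁻¹ = [1 2 3]


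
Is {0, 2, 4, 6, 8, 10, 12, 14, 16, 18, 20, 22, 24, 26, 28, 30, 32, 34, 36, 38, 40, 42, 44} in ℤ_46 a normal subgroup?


H = {0, 2, 4, 6, 8, 10, 12, 14, 16, 18, 20, 22, 24, 26, 28, 30, 32, 34, 36, 38, 40, 42, 44} in ℤ_46
ℤ_46 is abelian; every subgroup of an abelian group is normal

Yes, normal subgroup


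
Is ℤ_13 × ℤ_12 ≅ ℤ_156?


Comparing ℤ_13 × ℤ_12 and ℤ_156:
gcd(13,12) = 1, so ℤ_13 × ℤ_12 ≅ ℤ_156 (CRT)

Yes, ℤ_13 × ℤ_12 ≅ ℤ_156


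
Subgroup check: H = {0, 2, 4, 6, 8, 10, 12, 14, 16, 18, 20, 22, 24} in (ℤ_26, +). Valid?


Subgroup test for H = {0, 2, 4, 6, 8, 10, 12, 14, 16, 18, 20, 22, 24} in (ℤ_26, +):
(1) 0 ∈ H? Yes
(2) Closure: for all a,b ∈ H, (a+b) mod 26 ∈ H? Yes
(3) Inverses: for all a ∈ H, -a mod 26 ∈ H? Yes

Yes, H is a subgroup of ℤ_26


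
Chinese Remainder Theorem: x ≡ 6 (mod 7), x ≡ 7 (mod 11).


m₁ = 7, m₂ = 11, gcd = 1, so CRT applies. M = m₁·m₂ = 77
Let M₁ = M/m₁ = 11, M₂ = M/m₂ = 7
Find y₁ ≡ M₁⁻¹ (mod m₁): 11⁻¹ ≡ 2 (mod 7)
Find y₂ ≡ M₂⁻¹ (mod m₂): 7⁻¹ ≡ 8 (mod 11)
x = a₁·M₁·y₁ + a₂·M₂·y₂ = 6·11·2 + 7·7·8 = 524
Reduce mod 77: x ≡ 62
Check: 62 mod 7 = 6 ✓, 62 mod 11 = 7 ✓

x ≡ 62 (mod 77)


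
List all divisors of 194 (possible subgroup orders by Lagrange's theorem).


Lagrange's theorem: |H| divides |G|
|G| = 194
Divisors of 194: 1, 2, 97, 194

Possible subgroup orders: {1, 2, 97, 194}


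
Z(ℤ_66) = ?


Z(G) = {g ∈ G | gx = xg for all x ∈ G}
ℤ_66 is abelian, so Z(G) = G

Z(ℤ_66) = ℤ_66


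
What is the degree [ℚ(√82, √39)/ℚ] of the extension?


[ℚ(√82,√39):ℚ] = [ℚ(√82,√39):ℚ(√82)]·[ℚ(√82):ℚ] = 2·2 = 4

[ℚ(√82, √39)/ℚ] = 4


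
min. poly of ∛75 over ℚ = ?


∛75 satisfies x³ - 75 = 0, irreducible over ℚ (no rational root; 75 is not a perfect cube)

Minimal polynomial: x³ - 75


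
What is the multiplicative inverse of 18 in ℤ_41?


Use the extended Euclidean algorithm to write 1 = 18·s + 41·t; then s mod 41 is the inverse.
Euclidean algorithm:
  18 = 0·41 + 18
  41 = 2·18 + 5
  18 = 3·5 + 3
  5 = 1·3 + 2
  3 = 1·2 + 1
  2 = 2·1 + 0
gcd(18,41) = 1
Back-substitution gives: 18·(16) + 41·(-7) = 1
So 18⁻¹ ≡ 16 ≡ 16 (mod 41)
Check: 18 × 16 = 288 ≡ 1 (mod 41) ✓

18⁻¹ ≡ 16 (mod 41)


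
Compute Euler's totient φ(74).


Factor n: 74 = 2 × 37
φ(n) = n · ∏(1 - 1/p) over distinct primes p | n
φ(74) = 74 · (1 - 1/2) · (1 - 1/37) = 36

φ(74) = 36


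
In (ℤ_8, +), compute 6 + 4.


Operation: addition mod 8
6 + 4 = (a + b) mod 8 with a = 6, b = 4

6 + 4 = 2


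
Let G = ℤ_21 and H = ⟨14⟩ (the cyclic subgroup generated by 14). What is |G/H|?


|⟨14⟩| = n / gcd(14, 21) = 21 / 7 = 3
H is normal (ℤ_21 is abelian).
|G/H| = |G| / |H| = 21 / 3 = 7

|G/H| = 7


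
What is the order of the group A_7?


|A_n| = n!/2 (even permutations)
|A_7| = 7!/2 = 5040/2 = 2520

|A_7| = 2520


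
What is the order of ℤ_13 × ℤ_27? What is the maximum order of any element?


|ℤ_13 × ℤ_27| = 13 × 27 = 351
Max element order = lcm(13,27) = 351
Cyclic? Yes (gcd=1)

|ℤ_13×ℤ_27| = 351, max element order = 351


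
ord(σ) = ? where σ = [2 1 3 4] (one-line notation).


Cycle decomposition: (1 2)
Cycle lengths: 2
Order = lcm(2) = 2

ord(σ) = 2


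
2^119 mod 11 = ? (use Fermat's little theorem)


Fermat's little theorem: if p is prime and gcd(a,p)=1, then a^(p-1) ≡ 1 (mod p)
p = 11 is prime, gcd(2,11) = 1
Reduce exponent: 119 mod 10 = 9
So 2^119 ≡ 2^9 (mod 11)
2^9 mod 11 = 6

2^119 ≡ 6 (mod 11)


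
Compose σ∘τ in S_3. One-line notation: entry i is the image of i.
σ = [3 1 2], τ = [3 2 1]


σ∘τ: apply τ first, then σ
1 →τ 3 →σ 2
2 →τ 2 →σ 1
3 →τ 1 →σ 3

σ∘τ = [2 1 3]


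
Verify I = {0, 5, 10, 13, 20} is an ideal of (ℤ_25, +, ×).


Check ideal conditions for I = {0, 5, 10, 13, 20} in ℤ_25:
(1) I is an additive subgroup? No
(2) For r ∈ ℤ_25 and a ∈ I: r·a ∈ I? No  [counterexample: r=2, a=13, r·a mod 25 = 1 ∉ I]

No, I is not an ideal of ℤ_25


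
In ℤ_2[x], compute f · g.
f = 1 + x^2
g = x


Expand and collect like terms; reduce coefficients mod 2:
x^0: 1·0 = 0 ≡ 0 (mod 2)
x^1: 1·1 + 0·0 = 1 ≡ 1 (mod 2)
x^2: 0·1 + 1·0 = 0 ≡ 0 (mod 2)
x^3: 1·1 = 1 ≡ 1 (mod 2)
Result: x + x^3

f · g = x + x^3


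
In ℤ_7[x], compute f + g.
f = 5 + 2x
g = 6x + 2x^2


Add coefficients mod 7:
x^0: 5 + 0 = 5 (mod 7)
x^1: 2 + 6 = 1 (mod 7)
x^2: 0 + 2 = 2 (mod 7)
Result: 5 + x + 2x^2

f + g = 5 + x + 2x^2


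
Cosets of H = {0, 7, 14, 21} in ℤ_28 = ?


H = {0, 7, 14, 21}, |H| = 4
Number of cosets = |G|/|H| = 28/4 = 7
0 + H = {0, 7, 14, 21}
1 + H = {1, 8, 15, 22}
2 + H = {2, 9, 16, 23}
3 + H = {3, 10, 17, 24}
4 + H = {4, 11, 18, 25}
5 + H = {5, 12, 19, 26}
6 + H = {6, 13, 20, 27}

Cosets: 0+H={0,7,14,21}; 1+H={1,8,15,22}; 2+H={2,9,16,23}; 3+H={3,10,17,24}; 4+H={4,11,18,25}; 5+H={5,12,19,26}; 6+H={6,13,20,27}


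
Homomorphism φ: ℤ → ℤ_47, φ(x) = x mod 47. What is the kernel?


Kernel = preimage of identity
ker(φ) = {x ∈ ℤ : x ≡ 0 (mod 47)} = 47ℤ = {0, ±47, ±94, ...}

ker(φ) = 47ℤ


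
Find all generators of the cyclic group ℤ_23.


g generates ℤ_n iff gcd(g,n) = 1
Prime factors of 23: 23
Generators are g ∈ {1,...,22} not divisible by any of these primes.
Generators: {1, 2, 3, 4, 5, 6, 7, 8, 9, 10, 11, 12, 13, 14, 15, 16, 17, 18, 19, 20, 21, 22}
Number of generators = φ(23) = 22

Generators of ℤ_23 = {1, 2, 3, 4, 5, 6, 7, 8, 9, 10, 11, 12, 13, 14, 15, 16, 17, 18, 19, 20, 21, 22}


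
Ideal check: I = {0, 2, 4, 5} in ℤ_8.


Check ideal conditions for I = {0, 2, 4, 5} in ℤ_8:
(1) I is an additive subgroup? No
(2) For r ∈ ℤ_8 and a ∈ I: r·a ∈ I? No  [counterexample: r=3, a=2, r·a mod 8 = 6 ∉ I]

No, I is not an ideal of ℤ_8


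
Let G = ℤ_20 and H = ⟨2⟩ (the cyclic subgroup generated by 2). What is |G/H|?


|⟨2⟩| = n / gcd(2, 20) = 20 / 2 = 10
H is normal (ℤ_20 is abelian).
|G/H| = |G| / |H| = 20 / 10 = 2

|G/H| = 2


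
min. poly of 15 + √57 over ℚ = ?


Let α = 15 + √57. Then α - 15 = √57, so (α - 15)² = 57, giving α² - 30α + 168 = 0. Degree 2 and α ∉ ℚ, so this is the minimal polynomial.

Minimal polynomial: x² - 30x + 168


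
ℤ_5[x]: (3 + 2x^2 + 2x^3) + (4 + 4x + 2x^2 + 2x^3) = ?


Add coefficients mod 5:
x^0: 3 + 4 = 2 (mod 5)
x^1: 0 + 4 = 4 (mod 5)
x^2: 2 + 2 = 4 (mod 5)
x^3: 2 + 2 = 4 (mod 5)
Result: 2 + 4x + 4x^2 + 4x^3

f + g = 2 + 4x + 4x^2 + 4x^3


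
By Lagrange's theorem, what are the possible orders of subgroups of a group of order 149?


Lagrange's theorem: |H| divides |G|
|G| = 149
Divisors of 149: 1, 149

Possible subgroup orders: {1, 149}


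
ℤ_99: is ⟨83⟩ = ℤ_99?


g generates ℤ_n iff gcd(g, n) = 1
gcd(83, 99) = 1
Since gcd = 1, 83 is a generator.

Yes, 83 generates ℤ_99


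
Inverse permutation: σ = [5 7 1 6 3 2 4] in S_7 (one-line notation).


To find σ⁻¹, swap domain and range:
σ(1) = 5 → σ⁻¹(5) = 1
σ(2) = 7 → σ⁻¹(7) = 2
σ(3) = 1 → σ⁻¹(1) = 3
σ(4) = 6 → σ⁻¹(6) = 4
σ(5) = 3 → σ⁻¹(3) = 5
σ(6) = 2 → σ⁻¹(2) = 6
σ(7) = 4 → σ⁻¹(4) = 7

σ⁻¹ = [3 6 5 7 1 4 2]


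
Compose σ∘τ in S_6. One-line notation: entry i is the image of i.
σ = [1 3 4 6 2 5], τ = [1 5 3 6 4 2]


σ∘τ: apply τ first, then σ
1 →τ 1 →σ 1
2 →τ 5 →σ 2
3 →τ 3 →σ 4
4 →τ 6 →σ 5
5 →τ 4 →σ 6
6 →τ 2 →σ 3

σ∘τ = [1 2 4 5 6 3]


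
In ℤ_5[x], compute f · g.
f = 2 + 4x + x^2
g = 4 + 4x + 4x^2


Expand and collect like terms; reduce coefficients mod 5:
x^0: 2·4 = 8 ≡ 3 (mod 5)
x^1: 2·4 + 4·4 = 24 ≡ 4 (mod 5)
x^2: 2·4 + 4·4 + 1·4 = 28 ≡ 3 (mod 5)
x^3: 4·4 + 1·4 = 20 ≡ 0 (mod 5)
x^4: 1·4 = 4 ≡ 4 (mod 5)
Result: 3 + 4x + 3x^2 + 4x^4

f · g = 3 + 4x + 3x^2 + 4x^4


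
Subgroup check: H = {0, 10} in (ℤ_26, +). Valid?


Subgroup test for H = {0, 10} in (ℤ_26, +):
(1) 0 ∈ H? Yes
(2) Closure: for all a,b ∈ H, (a+b) mod 26 ∈ H? No  [counterexample: 10 + 10 = 20 ∉ H]
(3) Inverses: for all a ∈ H, -a mod 26 ∈ H? No

No, H is not a subgroup of ℤ_26


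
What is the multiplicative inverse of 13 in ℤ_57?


Use the extended Euclidean algorithm to write 1 = 13·s + 57·t; then s mod 57 is the inverse.
Euclidean algorithm:
  13 = 0·57 + 13
  57 = 4·13 + 5
  13 = 2·5 + 3
  5 = 1·3 + 2
  3 = 1·2 + 1
  2 = 2·1 + 0
gcd(13,57) = 1
Back-substitution gives: 13·(22) + 57·(-5) = 1
So 13⁻¹ ≡ 22 ≡ 22 (mod 57)
Check: 13 × 22 = 286 ≡ 1 (mod 57) ✓

13⁻¹ ≡ 22 (mod 57)


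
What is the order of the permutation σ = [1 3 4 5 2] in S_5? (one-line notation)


Cycle decomposition: (2 3 4 5)
Cycle lengths: 4
Order = lcm(4) = 4

ord(σ) = 4


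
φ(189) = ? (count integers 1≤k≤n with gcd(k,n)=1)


Factor n: 189 = 3^3 × 7
φ(n) = n · ∏(1 - 1/p) over distinct primes p | n
φ(189) = 189 · (1 - 1/3) · (1 - 1/7) = 108

φ(189) = 108


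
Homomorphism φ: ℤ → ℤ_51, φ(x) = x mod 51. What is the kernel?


Kernel = preimage of identity
ker(φ) = {x ∈ ℤ : x ≡ 0 (mod 51)} = 51ℤ = {0, ±51, ±102, ...}

ker(φ) = 51ℤ


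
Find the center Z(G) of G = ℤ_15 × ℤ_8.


Z(G) = {g ∈ G | gx = xg for all x ∈ G}
Direct product of abelian groups is abelian, so Z(G) = G

Z(ℤ_15 × ℤ_8) = ℤ_15 × ℤ_8


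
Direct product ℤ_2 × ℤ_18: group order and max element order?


|ℤ_2 × ℤ_18| = 2 × 18 = 36
Max element order = lcm(2,18) = 18
Cyclic? No (gcd=2)

|ℤ_2×ℤ_18| = 36, max element order = 18


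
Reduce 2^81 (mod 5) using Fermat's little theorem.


Fermat's little theorem: if p is prime and gcd(a,p)=1, then a^(p-1) ≡ 1 (mod p)
p = 5 is prime, gcd(2,5) = 1
Reduce exponent: 81 mod 4 = 1
So 2^81 ≡ 2^1 (mod 5)
2^1 mod 5 = 2

2^81 ≡ 2 (mod 5)


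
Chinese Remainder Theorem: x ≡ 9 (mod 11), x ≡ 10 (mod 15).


m₁ = 11, m₂ = 15, gcd = 1, so CRT applies. M = m₁·m₂ = 165
Let M₁ = M/m₁ = 15, M₂ = M/m₂ = 11
Find y₁ ≡ M₁⁻¹ (mod m₁): 15⁻¹ ≡ 3 (mod 11)
Find y₂ ≡ M₂⁻¹ (mod m₂): 11⁻¹ ≡ 11 (mod 15)
x = a₁·M₁·y₁ + a₂·M₂·y₂ = 9·15·3 + 10·11·11 = 1615
Reduce mod 165: x ≡ 130
Check: 130 mod 11 = 9 ✓, 130 mod 15 = 10 ✓

x ≡ 130 (mod 165)


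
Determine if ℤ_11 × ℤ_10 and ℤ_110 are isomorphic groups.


Comparing ℤ_11 × ℤ_10 and ℤ_110:
gcd(11,10) = 1, so ℤ_11 × ℤ_10 ≅ ℤ_110 (CRT)

Yes, ℤ_11 × ℤ_10 ≅ ℤ_110


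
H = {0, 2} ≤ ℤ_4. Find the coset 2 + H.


2 + H = {2 + h (mod 4) : h ∈ H}
2+0=2, 2+2=0
2 + H = {0, 2} = 0 + H

2 + H = {0, 2}


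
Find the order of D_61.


|D_n| = 2n (n rotations and n reflections)
|D_61| = 2×61 = 122

|D_61| = 122


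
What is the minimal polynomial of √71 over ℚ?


√71 satisfies x² - 71 = 0, irreducible over ℚ since 71 is squarefree

Minimal polynomial: x² - 71


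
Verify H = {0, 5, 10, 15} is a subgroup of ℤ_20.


Subgroup test for H = {0, 5, 10, 15} in (ℤ_20, +):
(1) 0 ∈ H? Yes
(2) Closure: for all a,b ∈ H, (a+b) mod 20 ∈ H? Yes
(3) Inverses: for all a ∈ H, -a mod 20 ∈ H? Yes

Yes, H is a subgroup of ℤ_20


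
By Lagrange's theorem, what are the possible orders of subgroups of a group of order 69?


Lagrange's theorem: |H| divides |G|
|G| = 69
Divisors of 69: 1, 3, 23, 69

Possible subgroup orders: {1, 3, 23, 69}


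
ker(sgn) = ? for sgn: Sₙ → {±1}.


Kernel = preimage of identity
ker(sgn) = even permutations = Aₙ

ker(sgn) = Aₙ


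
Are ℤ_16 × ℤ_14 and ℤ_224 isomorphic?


Comparing ℤ_16 × ℤ_14 and ℤ_224:
gcd(16,14) = 2 ≠ 1. Max element order in ℤ_16×ℤ_14 is lcm(16,14) = 112 < 224, so it has no element of order 224

No, ℤ_16 × ℤ_14 ≇ ℤ_224


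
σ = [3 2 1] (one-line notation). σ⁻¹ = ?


To find σ⁻¹, swap domain and range:
σ(1) = 3 → σ⁻¹(3) = 1
σ(2) = 2 → σ⁻¹(2) = 2
σ(3) = 1 → σ⁻¹(1) = 3

σ⁻¹ = [3 2 1]


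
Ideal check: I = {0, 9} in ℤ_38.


Check ideal conditions for I = {0, 9} in ℤ_38:
(1) I is an additive subgroup? No
(2) For r ∈ ℤ_38 and a ∈ I: r·a ∈ I? No  [counterexample: r=2, a=9, r·a mod 38 = 18 ∉ I]

No, I is not an ideal of ℤ_38


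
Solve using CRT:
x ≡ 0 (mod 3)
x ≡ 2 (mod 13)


m₁ = 3, m₂ = 13, gcd = 1, so CRT applies. M = m₁·m₂ = 39
Let M₁ = M/m₁ = 13, M₂ = M/m₂ = 3
Find y₁ ≡ M₁⁻¹ (mod m₁): 13⁻¹ ≡ 1 (mod 3)
Find y₂ ≡ M₂⁻¹ (mod m₂): 3⁻¹ ≡ 9 (mod 13)
x = a₁·M₁·y₁ + a₂·M₂·y₂ = 0·13·1 + 2·3·9 = 54
Reduce mod 39: x ≡ 15
Check: 15 mod 3 = 0 ✓, 15 mod 13 = 2 ✓

x ≡ 15 (mod 39)


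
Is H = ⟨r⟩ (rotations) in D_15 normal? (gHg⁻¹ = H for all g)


H = ⟨r⟩ (rotations) in D_15
The rotation subgroup ⟨r⟩ has index 2 in D_15, so it is normal

Yes, normal subgroup


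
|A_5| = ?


|A_n| = n!/2 (even permutations)
|A_5| = 5!/2 = 120/2 = 60

|A_5| = 60


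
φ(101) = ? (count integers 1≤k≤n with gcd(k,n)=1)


Factor n: 101 = 101
φ(n) = n · ∏(1 - 1/p) over distinct primes p | n
φ(101) = 101 · (1 - 1/101) = 100

φ(101) = 100


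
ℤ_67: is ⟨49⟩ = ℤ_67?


g generates ℤ_n iff gcd(g, n) = 1
gcd(49, 67) = 1
Since gcd = 1, 49 is a generator.

Yes, 49 generates ℤ_67


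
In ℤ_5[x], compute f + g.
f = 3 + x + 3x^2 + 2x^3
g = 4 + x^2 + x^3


Add coefficients mod 5:
x^0: 3 + 4 = 2 (mod 5)
x^1: 1 + 0 = 1 (mod 5)
x^2: 3 + 1 = 4 (mod 5)
x^3: 2 + 1 = 3 (mod 5)
Result: 2 + x + 4x^2 + 3x^3

f + g = 2 + x + 4x^2 + 3x^3


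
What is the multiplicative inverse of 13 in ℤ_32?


Use the extended Euclidean algorithm to write 1 = 13·s + 32·t; then s mod 32 is the inverse.
Euclidean algorithm:
  13 = 0·32 + 13
  32 = 2·13 + 6
  13 = 2·6 + 1
  6 = 6·1 + 0
gcd(13,32) = 1
Back-substitution gives: 13·(5) + 32·(-2) = 1
So 13⁻¹ ≡ 5 ≡ 5 (mod 32)
Check: 13 × 5 = 65 ≡ 1 (mod 32) ✓

13⁻¹ ≡ 5 (mod 32)


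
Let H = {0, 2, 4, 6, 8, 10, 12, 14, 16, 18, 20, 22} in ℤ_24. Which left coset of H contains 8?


8 + H = {8 + h (mod 24) : h ∈ H}
8+0=8, 8+2=10, 8+4=12, 8+6=14, 8+8=16, 8+10=18, 8+12=20, 8+14=22, 8+16=0, 8+18=2, 8+20=4, 8+22=6
8 + H = {0, 2, 4, 6, 8, 10, 12, 14, 16, 18, 20, 22} = 0 + H

8 + H = {0, 2, 4, 6, 8, 10, 12, 14, 16, 18, 20, 22}


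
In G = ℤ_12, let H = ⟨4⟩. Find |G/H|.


|⟨4⟩| = n / gcd(4, 12) = 12 / 4 = 3
H is normal (ℤ_12 is abelian).
|G/H| = |G| / |H| = 12 / 3 = 4

|G/H| = 4


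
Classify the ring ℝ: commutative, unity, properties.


ℝ is a field: commutative, has unity, every nonzero element is a unit (hence an integral domain)
Commutative: Yes
Integral domain: Yes
Has unity: Yes

ℝ: Commutative=Yes, Unity=Yes


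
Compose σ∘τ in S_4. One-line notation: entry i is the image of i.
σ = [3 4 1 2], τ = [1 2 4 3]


σ∘τ: apply τ first, then σ
1 →τ 1 →σ 3
2 →τ 2 →σ 4
3 →τ 4 →σ 2
4 →τ 3 →σ 1

σ∘τ = [3 4 2 1]


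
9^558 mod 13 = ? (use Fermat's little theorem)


Fermat's little theorem: if p is prime and gcd(a,p)=1, then a^(p-1) ≡ 1 (mod p)
p = 13 is prime, gcd(9,13) = 1
Reduce exponent: 558 mod 12 = 6
So 9^558 ≡ 9^6 (mod 13)
9^6 mod 13 = 1

9^558 ≡ 1 (mod 13)


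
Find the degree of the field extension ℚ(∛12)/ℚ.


∛12 has minimal polynomial x³ - 12 (irreducible over ℚ since 12 is not a perfect cube)

[ℚ(∛12)/ℚ] = 3


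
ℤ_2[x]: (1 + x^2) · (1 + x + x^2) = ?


Expand and collect like terms; reduce coefficients mod 2:
x^0: 1·1 = 1 ≡ 1 (mod 2)
x^1: 1·1 + 0·1 = 1 ≡ 1 (mod 2)
x^2: 1·1 + 0·1 + 1·1 = 2 ≡ 0 (mod 2)
x^3: 0·1 + 1·1 = 1 ≡ 1 (mod 2)
x^4: 1·1 = 1 ≡ 1 (mod 2)
Result: 1 + x + x^3 + x^4

f · g = 1 + x + x^3 + x^4


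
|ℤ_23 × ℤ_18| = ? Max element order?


|ℤ_23 × ℤ_18| = 23 × 18 = 414
Max element order = lcm(23,18) = 414
Cyclic? Yes (gcd=1)

|ℤ_23×ℤ_18| = 414, max element order = 414


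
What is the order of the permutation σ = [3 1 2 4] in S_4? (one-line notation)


Cycle decomposition: (1 3 2)
Cycle lengths: 3
Order = lcm(3) = 3

ord(σ) = 3


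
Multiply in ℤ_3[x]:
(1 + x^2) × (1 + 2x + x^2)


Expand and collect like terms; reduce coefficients mod 3:
x^0: 1·1 = 1 ≡ 1 (mod 3)
x^1: 1·2 + 0·1 = 2 ≡ 2 (mod 3)
x^2: 1·1 + 0·2 + 1·1 = 2 ≡ 2 (mod 3)
x^3: 0·1 + 1·2 = 2 ≡ 2 (mod 3)
x^4: 1·1 = 1 ≡ 1 (mod 3)
Result: 1 + 2x + 2x^2 + 2x^3 + x^4

f · g = 1 + 2x + 2x^2 + 2x^3 + x^4


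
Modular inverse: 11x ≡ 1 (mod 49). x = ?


Use the extended Euclidean algorithm to write 1 = 11·s + 49·t; then s mod 49 is the inverse.
Euclidean algorithm:
  11 = 0·49 + 11
  49 = 4·11 + 5
  11 = 2·5 + 1
  5 = 5·1 + 0
gcd(11,49) = 1
Back-substitution gives: 11·(9) + 49·(-2) = 1
So 11⁻¹ ≡ 9 ≡ 9 (mod 49)
Check: 11 × 9 = 99 ≡ 1 (mod 49) ✓

11⁻¹ ≡ 9 (mod 49)


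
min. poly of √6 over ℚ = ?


√6 satisfies x² - 6 = 0, irreducible over ℚ since 6 is squarefree

Minimal polynomial: x² - 6


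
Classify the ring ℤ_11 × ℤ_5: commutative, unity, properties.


Direct product ring; commutative with unity (1,1); but (1,0)·(0,1) = (0,0) gives zero divisors, so not an integral domain
Commutative: Yes
Integral domain: No
Has unity: Yes

ℤ_11 × ℤ_5: Commutative=Yes, Unity=Yes


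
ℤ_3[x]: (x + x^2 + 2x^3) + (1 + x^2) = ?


Add coefficients mod 3:
x^0: 0 + 1 = 1 (mod 3)
x^1: 1 + 0 = 1 (mod 3)
x^2: 1 + 1 = 2 (mod 3)
x^3: 2 + 0 = 2 (mod 3)
Result: 1 + x + 2x^2 + 2x^3

f + g = 1 + x + 2x^2 + 2x^3


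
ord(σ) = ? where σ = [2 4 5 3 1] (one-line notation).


Cycle decomposition: (1 2 4 3 5)
Cycle lengths: 5
Order = lcm(5) = 5

ord(σ) = 5


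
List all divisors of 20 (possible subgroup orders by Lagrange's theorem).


Lagrange's theorem: |H| divides |G|
|G| = 20
Divisors of 20: 1, 2, 4, 5, 10, 20

Possible subgroup orders: {1, 2, 4, 5, 10, 20}


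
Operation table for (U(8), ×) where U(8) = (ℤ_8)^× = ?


Elements: {1, 3, 5, 7}
Operation: multiplication mod 8
Entry (a, b) = (a × b) mod 8

Cayley table:
  | 1 | 3 | 5 | 7
1 | 1 | 3 | 5 | 7
3 | 3 | 1 | 7 | 5
5 | 5 | 7 | 1 | 3
7 | 7 | 5 | 3 | 1


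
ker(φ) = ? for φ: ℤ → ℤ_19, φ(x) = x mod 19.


Kernel = preimage of identity
ker(φ) = {x ∈ ℤ : x ≡ 0 (mod 19)} = 19ℤ = {0, ±19, ±38, ...}

ker(φ) = 19ℤ


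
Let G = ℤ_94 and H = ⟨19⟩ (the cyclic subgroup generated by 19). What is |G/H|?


|⟨19⟩| = n / gcd(19, 94) = 94 / 1 = 94
H is normal (ℤ_94 is abelian).
|G/H| = |G| / |H| = 94 / 94 = 1

|G/H| = 1


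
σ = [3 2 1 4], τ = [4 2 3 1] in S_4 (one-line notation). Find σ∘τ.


σ∘τ: apply τ first, then σ
1 →τ 4 →σ 4
2 →τ 2 →σ 2
3 →τ 3 →σ 1
4 →τ 1 →σ 3

σ∘τ = [4 2 1 3]


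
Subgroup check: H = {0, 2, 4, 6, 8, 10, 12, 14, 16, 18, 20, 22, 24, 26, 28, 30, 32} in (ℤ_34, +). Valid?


Subgroup test for H = {0, 2, 4, 6, 8, 10, 12, 14, 16, 18, 20, 22, 24, 26, 28, 30, 32} in (ℤ_34, +):
(1) 0 ∈ H? Yes
(2) Closure: for all a,b ∈ H, (a+b) mod 34 ∈ H? Yes
(3) Inverses: for all a ∈ H, -a mod 34 ∈ H? Yes

Yes, H is a subgroup of ℤ_34


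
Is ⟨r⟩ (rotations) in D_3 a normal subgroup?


H = ⟨r⟩ (rotations) in D_3
The rotation subgroup ⟨r⟩ has index 2 in D_3, so it is normal

Yes, normal subgroup


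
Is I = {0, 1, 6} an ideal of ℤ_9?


Check ideal conditions for I = {0, 1, 6} in ℤ_9:
(1) I is an additive subgroup? No
(2) For r ∈ ℤ_9 and a ∈ I: r·a ∈ I? No  [counterexample: r=2, a=1, r·a mod 9 = 2 ∉ I]

No, I is not an ideal of ℤ_9


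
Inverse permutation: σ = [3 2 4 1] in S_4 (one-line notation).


To find σ⁻¹, swap domain and range:
σ(1) = 3 → σ⁻¹(3) = 1
σ(2) = 2 → σ⁻¹(2) = 2
σ(3) = 4 → σ⁻¹(4) = 3
σ(4) = 1 → σ⁻¹(1) = 4

σ⁻¹ = [4 2 1 3]


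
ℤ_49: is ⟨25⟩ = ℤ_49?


g generates ℤ_n iff gcd(g, n) = 1
gcd(25, 49) = 1
Since gcd = 1, 25 is a generator.

Yes, 25 generates ℤ_49


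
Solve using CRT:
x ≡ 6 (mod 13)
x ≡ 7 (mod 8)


m₁ = 13, m₂ = 8, gcd = 1, so CRT applies. M = m₁·m₂ = 104
Let M₁ = M/m₁ = 8, M₂ = M/m₂ = 13
Find y₁ ≡ M₁⁻¹ (mod m₁): 8⁻¹ ≡ 5 (mod 13)
Find y₂ ≡ M₂⁻¹ (mod m₂): 13⁻¹ ≡ 5 (mod 8)
x = a₁·M₁·y₁ + a₂·M₂·y₂ = 6·8·5 + 7·13·5 = 695
Reduce mod 104: x ≡ 71
Check: 71 mod 13 = 6 ✓, 71 mod 8 = 7 ✓

x ≡ 71 (mod 104)


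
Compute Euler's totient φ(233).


Factor n: 233 = 233
φ(n) = n · ∏(1 - 1/p) over distinct primes p | n
φ(233) = 233 · (1 - 1/233) = 232

φ(233) = 232


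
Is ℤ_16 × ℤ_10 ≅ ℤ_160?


Comparing ℤ_16 × ℤ_10 and ℤ_160:
gcd(16,10) = 2 ≠ 1. Max element order in ℤ_16×ℤ_10 is lcm(16,10) = 80 < 160, so it has no element of order 160

No, ℤ_16 × ℤ_10 ≇ ℤ_160


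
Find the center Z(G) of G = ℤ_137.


Z(G) = {g ∈ G | gx = xg for all x ∈ G}
ℤ_137 is abelian, so Z(G) = G

Z(ℤ_137) = ℤ_137


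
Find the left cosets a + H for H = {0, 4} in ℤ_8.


H = {0, 4}, |H| = 2
Number of cosets = |G|/|H| = 8/2 = 4
0 + H = {0, 4}
1 + H = {1, 5}
2 + H = {2, 6}
3 + H = {3, 7}

Cosets: 0+H={0,4}; 1+H={1,5}; 2+H={2,6}; 3+H={3,7}


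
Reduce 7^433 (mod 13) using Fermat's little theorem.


Fermat's little theorem: if p is prime and gcd(a,p)=1, then a^(p-1) ≡ 1 (mod p)
p = 13 is prime, gcd(7,13) = 1
Reduce exponent: 433 mod 12 = 1
So 7^433 ≡ 7^1 (mod 13)
7^1 mod 13 = 7

7^433 ≡ 7 (mod 13)


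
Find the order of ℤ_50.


ℤ_n has n elements.

|ℤ_50| = 50


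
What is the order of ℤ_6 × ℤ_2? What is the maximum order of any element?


|ℤ_6 × ℤ_2| = 6 × 2 = 12
Max element order = lcm(6,2) = 6
Cyclic? No (gcd=2)

|ℤ_6×ℤ_2| = 12, max element order = 6


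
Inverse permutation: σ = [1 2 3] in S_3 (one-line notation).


To find σ⁻¹, swap domain and range:
σ(1) = 1 → σ⁻¹(1) = 1
σ(2) = 2 → σ⁻¹(2) = 2
σ(3) = 3 → σ⁻¹(3) = 3

σ⁻¹ = [1 2 3]


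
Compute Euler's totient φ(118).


Factor n: 118 = 2 × 59
φ(n) = n · ∏(1 - 1/p) over distinct primes p | n
φ(118) = 118 · (1 - 1/2) · (1 - 1/59) = 58

φ(118) = 58


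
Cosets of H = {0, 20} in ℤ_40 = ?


H = {0, 20}, |H| = 2
Number of cosets = |G|/|H| = 40/2 = 20
0 + H = {0, 20}
1 + H = {1, 21}
2 + H = {2, 22}
3 + H = {3, 23}
4 + H = {4, 24}
5 + H = {5, 25}
6 + H = {6, 26}
7 + H = {7, 27}
8 + H = {8, 28}
9 + H = {9, 29}
10 + H = {10, 30}
11 + H = {11, 31}
12 + H = {12, 32}
13 + H = {13, 33}
14 + H = {14, 34}
15 + H = {15, 35}
16 + H = {16, 36}
17 + H = {17, 37}
18 + H = {18, 38}
19 + H = {19, 39}

Cosets: 0+H={0,20}; 1+H={1,21}; 2+H={2,22}; 3+H={3,23}; 4+H={4,24}; 5+H={5,25}; 6+H={6,26}; 7+H={7,27}; 8+H={8,28}; 9+H={9,29}; 10+H={10,30}; 11+H={11,31}; 12+H={12,32}; 13+H={13,33}; 14+H={14,34}; 15+H={15,35}; 16+H={16,36}; 17+H={17,37}; 18+H={18,38}; 19+H={19,39}


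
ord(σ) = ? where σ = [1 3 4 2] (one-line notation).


Cycle decomposition: (2 3 4)
Cycle lengths: 3
Order = lcm(3) = 3

ord(σ) = 3


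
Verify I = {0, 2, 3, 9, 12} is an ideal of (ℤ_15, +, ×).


Check ideal conditions for I = {0, 2, 3, 9, 12} in ℤ_15:
(1) I is an additive subgroup? No
(2) For r ∈ ℤ_15 and a ∈ I: r·a ∈ I? No  [counterexample: r=2, a=2, r·a mod 15 = 4 ∉ I]

No, I is not an ideal of ℤ_15


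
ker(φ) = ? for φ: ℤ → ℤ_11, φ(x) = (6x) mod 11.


Kernel = preimage of identity
ker(φ) = {x ∈ ℤ : 6x ≡ 0 (mod 11)}. gcd(6,11) = 1, so 6x ≡ 0 (mod 11) ⟺ x ≡ 0 (mod 11/1 = 11). Hence ker(φ) = 11ℤ

ker(φ) = 11ℤ


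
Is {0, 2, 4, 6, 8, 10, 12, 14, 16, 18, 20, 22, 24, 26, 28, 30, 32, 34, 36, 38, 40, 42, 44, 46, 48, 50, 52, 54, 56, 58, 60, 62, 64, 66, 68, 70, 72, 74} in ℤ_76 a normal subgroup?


H = {0, 2, 4, 6, 8, 10, 12, 14, 16, 18, 20, 22, 24, 26, 28, 30, 32, 34, 36, 38, 40, 42, 44, 46, 48, 50, 52, 54, 56, 58, 60, 62, 64, 66, 68, 70, 72, 74} in ℤ_76
ℤ_76 is abelian; every subgroup of an abelian group is normal

Yes, normal subgroup


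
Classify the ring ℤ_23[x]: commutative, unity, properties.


ℤ_23 is a field (n prime), so ℤ_23[x] is a commutative integral domain with unity
Commutative: Yes
Integral domain: Yes
Has unity: Yes

ℤ_23[x]: Commutative=Yes, Unity=Yes


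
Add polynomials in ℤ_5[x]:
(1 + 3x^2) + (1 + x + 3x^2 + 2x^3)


Add coefficients mod 5:
x^0: 1 + 1 = 2 (mod 5)
x^1: 0 + 1 = 1 (mod 5)
x^2: 3 + 3 = 1 (mod 5)
x^3: 0 + 2 = 2 (mod 5)
Result: 2 + x + x^2 + 2x^3

f + g = 2 + x + x^2 + 2x^3


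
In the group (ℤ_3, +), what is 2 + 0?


Operation: addition mod 3
2 + 0 = (a + b) mod 3 with a = 2, b = 0

2 + 0 = 2


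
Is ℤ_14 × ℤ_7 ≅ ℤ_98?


Comparing ℤ_14 × ℤ_7 and ℤ_98:
gcd(14,7) = 7 ≠ 1. Max element order in ℤ_14×ℤ_7 is lcm(14,7) = 14 < 98, so it has no element of order 98

No, ℤ_14 × ℤ_7 ≇ ℤ_98


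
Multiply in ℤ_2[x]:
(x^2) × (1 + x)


Expand and collect like terms; reduce coefficients mod 2:
x^0: 0·1 = 0 ≡ 0 (mod 2)
x^1: 0·1 + 0·1 = 0 ≡ 0 (mod 2)
x^2: 0·1 + 1·1 = 1 ≡ 1 (mod 2)
x^3: 1·1 = 1 ≡ 1 (mod 2)
Result: x^2 + x^3

f · g = x^2 + x^3


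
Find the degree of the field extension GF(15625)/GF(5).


GF(15625) = GF(5^6), so the extension degree is 6

[GF(15625)/GF(5)] = 6
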